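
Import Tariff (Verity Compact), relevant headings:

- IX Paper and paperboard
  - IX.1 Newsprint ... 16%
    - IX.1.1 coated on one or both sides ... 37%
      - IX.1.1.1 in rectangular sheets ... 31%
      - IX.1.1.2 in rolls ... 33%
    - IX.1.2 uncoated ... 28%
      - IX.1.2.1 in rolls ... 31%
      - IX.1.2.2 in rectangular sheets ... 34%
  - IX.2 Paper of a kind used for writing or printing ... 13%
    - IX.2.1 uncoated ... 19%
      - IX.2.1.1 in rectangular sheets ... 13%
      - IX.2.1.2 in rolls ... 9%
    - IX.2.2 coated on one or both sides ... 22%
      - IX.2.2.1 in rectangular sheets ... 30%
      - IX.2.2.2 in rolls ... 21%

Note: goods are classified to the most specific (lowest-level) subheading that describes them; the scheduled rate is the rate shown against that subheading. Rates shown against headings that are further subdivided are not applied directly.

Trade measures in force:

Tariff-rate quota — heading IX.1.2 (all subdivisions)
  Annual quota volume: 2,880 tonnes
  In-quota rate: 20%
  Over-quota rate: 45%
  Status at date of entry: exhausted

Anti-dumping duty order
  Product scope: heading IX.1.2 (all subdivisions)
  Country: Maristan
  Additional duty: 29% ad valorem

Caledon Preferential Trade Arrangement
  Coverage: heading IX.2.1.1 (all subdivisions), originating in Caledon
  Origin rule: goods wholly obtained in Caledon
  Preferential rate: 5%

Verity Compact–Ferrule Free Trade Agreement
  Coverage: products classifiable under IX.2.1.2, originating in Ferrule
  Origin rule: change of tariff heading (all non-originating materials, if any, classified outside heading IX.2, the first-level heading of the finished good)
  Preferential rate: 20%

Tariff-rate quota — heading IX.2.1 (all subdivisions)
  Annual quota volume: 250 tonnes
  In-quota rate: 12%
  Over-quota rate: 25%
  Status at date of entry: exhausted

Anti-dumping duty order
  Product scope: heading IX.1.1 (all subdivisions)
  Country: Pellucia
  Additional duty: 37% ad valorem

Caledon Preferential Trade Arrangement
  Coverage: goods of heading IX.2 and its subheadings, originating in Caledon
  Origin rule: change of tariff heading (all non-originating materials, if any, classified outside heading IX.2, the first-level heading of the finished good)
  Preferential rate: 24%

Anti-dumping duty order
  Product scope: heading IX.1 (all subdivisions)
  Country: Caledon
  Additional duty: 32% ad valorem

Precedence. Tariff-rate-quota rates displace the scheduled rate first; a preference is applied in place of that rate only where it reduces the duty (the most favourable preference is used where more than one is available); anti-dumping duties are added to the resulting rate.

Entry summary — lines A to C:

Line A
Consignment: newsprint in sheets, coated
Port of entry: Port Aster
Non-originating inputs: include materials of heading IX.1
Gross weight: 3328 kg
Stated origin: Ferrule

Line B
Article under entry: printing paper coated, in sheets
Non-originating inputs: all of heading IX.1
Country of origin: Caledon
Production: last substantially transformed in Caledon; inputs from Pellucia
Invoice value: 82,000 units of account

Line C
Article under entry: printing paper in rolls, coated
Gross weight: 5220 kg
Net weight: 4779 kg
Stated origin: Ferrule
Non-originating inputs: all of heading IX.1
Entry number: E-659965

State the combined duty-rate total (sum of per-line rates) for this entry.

Line A: newsprint → IX.1; coated → IX.1.1; in sheets → IX.1.1.1. Scheduled 31%. Ferrule agreement on IX.2.1.2: IX.1.1.1 not covered. → 31%.
Line B: printing paper → IX.2; coated → IX.2.2; in sheets → IX.2.2.1. Scheduled 30%. Caledon agreement on IX.2.1.1: IX.2.2.1 not covered; Caledon agreement on IX.2: CTH met → 24% available; preferential 24%. → 24%.
Line C: printing paper → IX.2; coated → IX.2.2; in rolls → IX.2.2.2. Scheduled 21%. Ferrule agreement on IX.2.1.2: IX.2.2.2 not covered. → 21%.
Sum: 31% + 24% + 21% = 76%.

76%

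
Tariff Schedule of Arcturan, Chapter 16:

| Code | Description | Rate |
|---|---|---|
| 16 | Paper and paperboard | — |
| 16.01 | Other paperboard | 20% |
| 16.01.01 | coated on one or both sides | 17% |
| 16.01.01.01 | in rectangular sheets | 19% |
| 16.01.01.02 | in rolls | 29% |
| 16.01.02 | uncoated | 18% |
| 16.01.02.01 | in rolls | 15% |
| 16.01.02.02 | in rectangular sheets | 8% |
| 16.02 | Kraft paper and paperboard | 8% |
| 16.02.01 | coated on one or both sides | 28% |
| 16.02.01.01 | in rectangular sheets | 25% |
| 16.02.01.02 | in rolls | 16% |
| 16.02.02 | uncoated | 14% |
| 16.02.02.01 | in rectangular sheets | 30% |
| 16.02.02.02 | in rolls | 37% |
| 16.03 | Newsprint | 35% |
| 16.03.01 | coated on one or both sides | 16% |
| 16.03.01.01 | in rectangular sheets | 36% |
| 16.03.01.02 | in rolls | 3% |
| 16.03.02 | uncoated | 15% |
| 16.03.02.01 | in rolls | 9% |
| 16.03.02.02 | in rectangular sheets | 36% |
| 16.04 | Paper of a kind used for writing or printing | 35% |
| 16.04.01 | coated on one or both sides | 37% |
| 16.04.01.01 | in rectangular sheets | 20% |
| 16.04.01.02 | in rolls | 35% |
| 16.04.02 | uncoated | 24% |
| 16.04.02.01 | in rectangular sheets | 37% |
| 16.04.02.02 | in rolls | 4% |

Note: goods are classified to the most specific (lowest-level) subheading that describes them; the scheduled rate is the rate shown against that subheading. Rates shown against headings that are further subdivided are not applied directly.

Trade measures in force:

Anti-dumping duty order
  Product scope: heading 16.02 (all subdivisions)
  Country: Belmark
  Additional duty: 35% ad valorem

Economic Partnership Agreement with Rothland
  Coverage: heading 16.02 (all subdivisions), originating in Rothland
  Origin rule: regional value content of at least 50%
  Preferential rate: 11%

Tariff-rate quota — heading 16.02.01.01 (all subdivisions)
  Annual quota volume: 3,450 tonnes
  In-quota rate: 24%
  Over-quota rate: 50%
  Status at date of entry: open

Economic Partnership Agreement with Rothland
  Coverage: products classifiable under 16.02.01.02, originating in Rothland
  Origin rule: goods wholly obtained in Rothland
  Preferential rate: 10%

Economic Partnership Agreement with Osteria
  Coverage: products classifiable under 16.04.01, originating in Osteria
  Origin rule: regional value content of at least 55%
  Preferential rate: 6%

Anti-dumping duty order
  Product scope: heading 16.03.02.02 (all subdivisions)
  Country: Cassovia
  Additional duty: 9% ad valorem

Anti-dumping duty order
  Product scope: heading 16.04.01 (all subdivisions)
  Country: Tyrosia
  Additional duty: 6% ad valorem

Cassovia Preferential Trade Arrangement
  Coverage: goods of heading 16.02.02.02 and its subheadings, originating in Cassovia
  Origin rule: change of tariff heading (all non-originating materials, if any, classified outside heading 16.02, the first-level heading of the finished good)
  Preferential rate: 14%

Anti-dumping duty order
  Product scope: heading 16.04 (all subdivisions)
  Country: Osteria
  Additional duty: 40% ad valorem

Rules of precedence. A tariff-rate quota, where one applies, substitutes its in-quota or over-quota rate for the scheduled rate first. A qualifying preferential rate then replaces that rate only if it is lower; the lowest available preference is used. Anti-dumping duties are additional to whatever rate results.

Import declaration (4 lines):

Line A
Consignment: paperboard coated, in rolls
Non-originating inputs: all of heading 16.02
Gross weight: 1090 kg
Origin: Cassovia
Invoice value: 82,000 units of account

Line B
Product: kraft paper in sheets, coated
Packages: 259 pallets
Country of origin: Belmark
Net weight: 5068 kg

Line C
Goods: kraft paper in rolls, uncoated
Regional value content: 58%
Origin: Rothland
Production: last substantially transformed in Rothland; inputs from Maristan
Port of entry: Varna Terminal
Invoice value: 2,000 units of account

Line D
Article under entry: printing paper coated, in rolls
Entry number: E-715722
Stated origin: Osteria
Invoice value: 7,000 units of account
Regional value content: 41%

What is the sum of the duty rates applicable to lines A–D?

Line A: paperboard → 16.01; coated → 16.01.01; in rolls → 16.01.01.02. Scheduled 29%. Cassovia agreement on 16.02.02.02: 16.01.01.02 not covered. → 29%.
Line B: kraft paper → 16.02; coated → 16.02.01; in sheets → 16.02.01.01. Scheduled 25%. quota on 16.02.01.01 open → in-quota 24%; anti-dumping (Belmark, 16.02): +35%; total 24% + 35% = 59%. → 59%.
Line C: kraft paper → 16.02; uncoated → 16.02.02; in rolls → 16.02.02.02. Scheduled 37%. Rothland agreement on 16.02: RVC ≥ 50% → 11% available; Rothland agreement on 16.02.01.02: 16.02.02.02 not covered; preferential 11%. → 11%.
Line D: printing paper → 16.04; coated → 16.04.01; in rolls → 16.04.01.02. Scheduled 35%. Osteria agreement on 16.04.01: RVC < 55%; anti-dumping (Osteria, 16.04): +40%; total 35% + 40% = 75%. → 75%.
Sum: 29% + 59% + 11% + 75% = 174%.

174%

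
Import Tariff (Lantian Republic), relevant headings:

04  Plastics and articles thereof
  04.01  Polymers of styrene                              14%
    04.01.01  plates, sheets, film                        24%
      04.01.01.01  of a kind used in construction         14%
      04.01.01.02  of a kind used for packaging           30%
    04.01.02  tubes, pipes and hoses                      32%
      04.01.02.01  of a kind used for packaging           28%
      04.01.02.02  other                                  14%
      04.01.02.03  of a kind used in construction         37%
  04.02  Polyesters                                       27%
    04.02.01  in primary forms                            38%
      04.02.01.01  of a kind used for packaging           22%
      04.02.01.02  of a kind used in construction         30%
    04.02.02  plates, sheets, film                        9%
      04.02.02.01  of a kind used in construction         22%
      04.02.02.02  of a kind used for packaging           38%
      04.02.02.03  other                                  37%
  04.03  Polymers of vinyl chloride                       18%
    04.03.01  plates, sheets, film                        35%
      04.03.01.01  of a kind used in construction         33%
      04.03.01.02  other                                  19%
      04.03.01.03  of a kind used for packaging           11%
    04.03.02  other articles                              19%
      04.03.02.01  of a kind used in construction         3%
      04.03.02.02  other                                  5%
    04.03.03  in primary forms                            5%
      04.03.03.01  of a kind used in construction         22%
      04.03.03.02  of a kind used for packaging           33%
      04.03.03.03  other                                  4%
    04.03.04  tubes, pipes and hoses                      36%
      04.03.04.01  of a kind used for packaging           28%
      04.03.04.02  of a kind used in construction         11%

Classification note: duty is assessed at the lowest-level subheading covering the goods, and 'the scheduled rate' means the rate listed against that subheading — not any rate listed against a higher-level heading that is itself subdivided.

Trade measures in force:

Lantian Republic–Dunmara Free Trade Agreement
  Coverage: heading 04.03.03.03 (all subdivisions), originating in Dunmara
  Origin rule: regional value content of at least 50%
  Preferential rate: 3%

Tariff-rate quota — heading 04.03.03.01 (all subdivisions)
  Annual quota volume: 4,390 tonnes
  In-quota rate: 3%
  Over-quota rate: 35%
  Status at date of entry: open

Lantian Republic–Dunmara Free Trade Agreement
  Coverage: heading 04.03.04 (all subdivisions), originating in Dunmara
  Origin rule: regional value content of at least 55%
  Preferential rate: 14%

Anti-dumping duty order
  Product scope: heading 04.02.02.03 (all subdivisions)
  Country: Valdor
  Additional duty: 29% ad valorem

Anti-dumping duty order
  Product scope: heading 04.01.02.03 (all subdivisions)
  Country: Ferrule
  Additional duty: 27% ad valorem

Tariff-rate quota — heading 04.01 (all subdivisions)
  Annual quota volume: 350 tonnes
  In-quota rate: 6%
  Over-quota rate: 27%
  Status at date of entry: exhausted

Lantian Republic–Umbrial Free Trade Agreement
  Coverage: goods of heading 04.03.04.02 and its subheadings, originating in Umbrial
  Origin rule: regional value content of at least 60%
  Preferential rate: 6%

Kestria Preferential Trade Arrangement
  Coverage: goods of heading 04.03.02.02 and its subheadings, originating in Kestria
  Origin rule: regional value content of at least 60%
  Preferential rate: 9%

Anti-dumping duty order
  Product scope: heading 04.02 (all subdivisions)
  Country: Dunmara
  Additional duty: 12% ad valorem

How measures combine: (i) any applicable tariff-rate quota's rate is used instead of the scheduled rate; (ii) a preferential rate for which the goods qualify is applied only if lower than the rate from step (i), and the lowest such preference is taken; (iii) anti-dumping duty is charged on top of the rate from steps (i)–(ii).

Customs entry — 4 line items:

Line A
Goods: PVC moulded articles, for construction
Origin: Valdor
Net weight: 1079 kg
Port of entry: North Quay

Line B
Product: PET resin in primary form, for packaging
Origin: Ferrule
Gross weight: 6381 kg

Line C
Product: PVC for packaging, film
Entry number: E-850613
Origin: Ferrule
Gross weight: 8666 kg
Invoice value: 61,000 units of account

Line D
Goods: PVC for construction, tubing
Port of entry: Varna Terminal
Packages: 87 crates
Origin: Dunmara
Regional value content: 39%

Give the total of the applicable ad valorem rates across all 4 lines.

47%

Line A: PVC → 04.03; moulded articles → 04.03.02; for construction → 04.03.02.01. Scheduled 3%. No special measure applies. → 3%.
Line B: PET → 04.02; resin in primary form → 04.02.01; for packaging → 04.02.01.01. Scheduled 22%. No special measure applies. → 22%.
Line C: PVC → 04.03; film → 04.03.01; for packaging → 04.03.01.03. Scheduled 11%. No special measure applies. → 11%.
Line D: PVC → 04.03; tubing → 04.03.04; for construction → 04.03.04.02. Scheduled 11%. Dunmara agreement on 04.03.03.03: 04.03.04.02 not covered; Dunmara agreement on 04.03.04: RVC < 55%. → 11%.
Sum: 3% + 22% + 11% + 11% = 47%.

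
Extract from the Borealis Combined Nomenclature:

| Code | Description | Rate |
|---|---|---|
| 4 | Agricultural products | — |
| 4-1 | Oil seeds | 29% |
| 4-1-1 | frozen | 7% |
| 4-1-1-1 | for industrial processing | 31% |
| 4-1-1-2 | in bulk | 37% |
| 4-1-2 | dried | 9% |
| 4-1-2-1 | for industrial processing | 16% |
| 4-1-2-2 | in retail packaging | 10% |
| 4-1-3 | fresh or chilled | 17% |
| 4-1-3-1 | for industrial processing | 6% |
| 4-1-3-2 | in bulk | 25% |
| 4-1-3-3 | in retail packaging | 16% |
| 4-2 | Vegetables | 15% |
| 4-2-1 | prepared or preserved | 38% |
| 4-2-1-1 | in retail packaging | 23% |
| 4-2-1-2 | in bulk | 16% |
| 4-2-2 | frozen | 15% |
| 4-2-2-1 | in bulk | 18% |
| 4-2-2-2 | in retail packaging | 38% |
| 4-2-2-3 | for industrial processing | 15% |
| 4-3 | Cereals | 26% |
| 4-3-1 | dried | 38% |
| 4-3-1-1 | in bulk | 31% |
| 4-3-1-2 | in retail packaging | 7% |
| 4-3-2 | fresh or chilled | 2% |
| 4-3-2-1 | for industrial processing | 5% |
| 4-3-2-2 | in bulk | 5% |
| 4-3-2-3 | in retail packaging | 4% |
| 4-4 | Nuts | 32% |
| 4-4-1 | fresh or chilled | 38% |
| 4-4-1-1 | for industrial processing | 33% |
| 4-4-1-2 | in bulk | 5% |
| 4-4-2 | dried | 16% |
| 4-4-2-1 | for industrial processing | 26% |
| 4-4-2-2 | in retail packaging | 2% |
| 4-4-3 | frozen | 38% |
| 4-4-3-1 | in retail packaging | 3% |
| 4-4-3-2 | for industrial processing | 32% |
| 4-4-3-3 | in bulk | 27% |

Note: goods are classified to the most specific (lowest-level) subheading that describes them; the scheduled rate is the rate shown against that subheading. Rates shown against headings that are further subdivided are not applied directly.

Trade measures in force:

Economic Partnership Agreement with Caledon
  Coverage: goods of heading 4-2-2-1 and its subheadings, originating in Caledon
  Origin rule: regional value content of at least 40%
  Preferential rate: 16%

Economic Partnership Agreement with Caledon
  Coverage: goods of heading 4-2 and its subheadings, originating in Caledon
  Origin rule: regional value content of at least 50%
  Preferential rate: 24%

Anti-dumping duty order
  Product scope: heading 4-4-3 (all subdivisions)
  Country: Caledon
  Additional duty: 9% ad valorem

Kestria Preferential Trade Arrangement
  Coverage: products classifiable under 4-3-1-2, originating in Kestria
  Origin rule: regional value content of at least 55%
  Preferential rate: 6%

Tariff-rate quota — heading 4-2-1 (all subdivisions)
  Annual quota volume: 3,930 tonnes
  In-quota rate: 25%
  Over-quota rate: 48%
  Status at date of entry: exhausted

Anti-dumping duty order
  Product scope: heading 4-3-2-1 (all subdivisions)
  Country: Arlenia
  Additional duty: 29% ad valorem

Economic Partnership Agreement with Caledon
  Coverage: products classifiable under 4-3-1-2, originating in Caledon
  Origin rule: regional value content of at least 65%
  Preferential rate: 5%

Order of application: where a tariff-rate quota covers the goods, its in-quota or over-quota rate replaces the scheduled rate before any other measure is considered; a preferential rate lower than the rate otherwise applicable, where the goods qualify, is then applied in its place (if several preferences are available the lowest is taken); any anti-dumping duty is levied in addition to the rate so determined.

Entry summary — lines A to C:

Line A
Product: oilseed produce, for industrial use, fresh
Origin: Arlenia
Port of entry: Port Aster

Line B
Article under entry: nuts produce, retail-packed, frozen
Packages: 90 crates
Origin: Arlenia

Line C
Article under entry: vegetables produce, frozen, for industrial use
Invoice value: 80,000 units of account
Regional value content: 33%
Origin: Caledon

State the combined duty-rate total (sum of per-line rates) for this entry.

Line A: oilseed → 4-1; fresh → 4-1-3; for industrial use → 4-1-3-1. Scheduled 6%. No special measure applies. → 6%.
Line B: nuts → 4-4; frozen → 4-4-3; retail-packed → 4-4-3-1. Scheduled 3%. No special measure applies. → 3%.
Line C: vegetables → 4-2; frozen → 4-2-2; for industrial use → 4-2-2-3. Scheduled 15%. Caledon agreement on 4-2-2-1: 4-2-2-3 not covered; Caledon agreement on 4-2: RVC < 50%; Caledon agreement on 4-3-1-2: 4-2-2-3 not covered. → 15%.
Sum: 6% + 3% + 15% = 24%.

24%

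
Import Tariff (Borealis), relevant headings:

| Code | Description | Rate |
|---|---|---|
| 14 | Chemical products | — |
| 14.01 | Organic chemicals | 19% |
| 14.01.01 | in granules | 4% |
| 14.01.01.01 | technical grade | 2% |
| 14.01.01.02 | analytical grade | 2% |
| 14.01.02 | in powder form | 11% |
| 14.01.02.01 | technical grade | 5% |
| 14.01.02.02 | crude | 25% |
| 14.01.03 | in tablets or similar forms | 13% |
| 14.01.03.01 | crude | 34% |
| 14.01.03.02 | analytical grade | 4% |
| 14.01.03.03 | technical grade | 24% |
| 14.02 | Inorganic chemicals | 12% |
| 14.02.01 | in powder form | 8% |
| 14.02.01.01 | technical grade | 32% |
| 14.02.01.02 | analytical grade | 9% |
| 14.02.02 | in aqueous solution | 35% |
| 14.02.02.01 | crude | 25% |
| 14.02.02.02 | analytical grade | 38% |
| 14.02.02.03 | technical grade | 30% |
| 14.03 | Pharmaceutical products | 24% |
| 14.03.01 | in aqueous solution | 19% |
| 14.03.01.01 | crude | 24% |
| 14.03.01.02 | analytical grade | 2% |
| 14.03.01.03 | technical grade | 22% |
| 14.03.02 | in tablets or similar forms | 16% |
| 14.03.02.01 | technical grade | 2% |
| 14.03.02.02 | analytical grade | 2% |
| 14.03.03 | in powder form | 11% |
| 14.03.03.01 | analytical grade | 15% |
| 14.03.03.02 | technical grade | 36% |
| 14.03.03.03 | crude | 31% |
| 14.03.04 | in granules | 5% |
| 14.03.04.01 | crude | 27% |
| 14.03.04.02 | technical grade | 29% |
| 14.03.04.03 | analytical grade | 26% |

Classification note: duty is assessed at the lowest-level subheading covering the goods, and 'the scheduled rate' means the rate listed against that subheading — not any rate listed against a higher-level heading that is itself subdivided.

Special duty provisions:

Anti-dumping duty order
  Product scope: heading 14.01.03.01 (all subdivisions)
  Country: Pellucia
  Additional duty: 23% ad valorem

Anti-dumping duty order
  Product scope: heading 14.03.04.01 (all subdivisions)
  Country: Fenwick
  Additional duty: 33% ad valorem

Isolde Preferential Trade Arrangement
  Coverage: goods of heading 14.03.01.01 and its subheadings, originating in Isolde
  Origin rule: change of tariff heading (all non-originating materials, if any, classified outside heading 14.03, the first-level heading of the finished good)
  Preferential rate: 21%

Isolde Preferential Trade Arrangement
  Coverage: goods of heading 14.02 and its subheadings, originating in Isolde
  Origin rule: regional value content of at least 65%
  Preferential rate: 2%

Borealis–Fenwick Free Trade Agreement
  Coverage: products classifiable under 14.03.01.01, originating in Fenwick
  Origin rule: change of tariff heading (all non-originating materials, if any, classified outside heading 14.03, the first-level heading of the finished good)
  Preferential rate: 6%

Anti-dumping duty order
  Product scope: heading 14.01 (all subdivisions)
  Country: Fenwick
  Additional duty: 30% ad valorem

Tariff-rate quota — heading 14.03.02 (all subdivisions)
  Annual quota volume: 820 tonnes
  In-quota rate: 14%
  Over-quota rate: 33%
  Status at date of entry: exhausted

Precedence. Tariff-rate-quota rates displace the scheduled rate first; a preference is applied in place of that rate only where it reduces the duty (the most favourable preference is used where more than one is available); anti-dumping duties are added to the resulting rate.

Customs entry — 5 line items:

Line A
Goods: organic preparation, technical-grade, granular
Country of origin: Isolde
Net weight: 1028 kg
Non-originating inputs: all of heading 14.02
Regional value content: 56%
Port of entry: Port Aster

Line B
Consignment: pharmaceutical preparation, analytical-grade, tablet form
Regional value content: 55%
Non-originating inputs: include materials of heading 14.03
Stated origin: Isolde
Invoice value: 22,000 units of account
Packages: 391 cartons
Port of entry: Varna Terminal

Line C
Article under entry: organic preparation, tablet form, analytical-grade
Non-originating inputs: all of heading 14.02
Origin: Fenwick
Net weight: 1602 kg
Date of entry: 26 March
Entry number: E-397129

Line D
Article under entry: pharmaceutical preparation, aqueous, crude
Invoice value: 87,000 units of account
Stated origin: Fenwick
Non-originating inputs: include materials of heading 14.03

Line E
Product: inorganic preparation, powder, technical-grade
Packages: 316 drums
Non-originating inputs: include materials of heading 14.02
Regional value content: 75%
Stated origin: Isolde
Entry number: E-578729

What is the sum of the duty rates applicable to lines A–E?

Line A: organic → 14.01; granular → 14.01.01; technical-grade → 14.01.01.01. Scheduled 2%. Isolde agreement on 14.03.01.01: 14.01.01.01 not covered; Isolde agreement on 14.02: 14.01.01.01 not covered. → 2%.
Line B: pharmaceutical → 14.03; tablet form → 14.03.02; analytical-grade → 14.03.02.02. Scheduled 2%. quota on 14.03.02 exhausted → over-quota 33%; Isolde agreement on 14.03.01.01: 14.03.02.02 not covered; Isolde agreement on 14.02: 14.03.02.02 not covered. → 33%.
Line C: organic → 14.01; tablet form → 14.01.03; analytical-grade → 14.01.03.02. Scheduled 4%. Fenwick agreement on 14.03.01.01: 14.01.03.02 not covered; anti-dumping (Fenwick, 14.01): +30%; total 4% + 30% = 34%. → 34%.
Line D: pharmaceutical → 14.03; aqueous → 14.03.01; crude → 14.03.01.01. Scheduled 24%. Fenwick agreement on 14.03.01.01: CTH not met. → 24%.
Line E: inorganic → 14.02; powder → 14.02.01; technical-grade → 14.02.01.01. Scheduled 32%. Isolde agreement on 14.03.01.01: 14.02.01.01 not covered; Isolde agreement on 14.02: RVC ≥ 65% → 2% available; preferential 2%. → 2%.
Sum: 2% + 33% + 34% + 24% + 2% = 95%.

95%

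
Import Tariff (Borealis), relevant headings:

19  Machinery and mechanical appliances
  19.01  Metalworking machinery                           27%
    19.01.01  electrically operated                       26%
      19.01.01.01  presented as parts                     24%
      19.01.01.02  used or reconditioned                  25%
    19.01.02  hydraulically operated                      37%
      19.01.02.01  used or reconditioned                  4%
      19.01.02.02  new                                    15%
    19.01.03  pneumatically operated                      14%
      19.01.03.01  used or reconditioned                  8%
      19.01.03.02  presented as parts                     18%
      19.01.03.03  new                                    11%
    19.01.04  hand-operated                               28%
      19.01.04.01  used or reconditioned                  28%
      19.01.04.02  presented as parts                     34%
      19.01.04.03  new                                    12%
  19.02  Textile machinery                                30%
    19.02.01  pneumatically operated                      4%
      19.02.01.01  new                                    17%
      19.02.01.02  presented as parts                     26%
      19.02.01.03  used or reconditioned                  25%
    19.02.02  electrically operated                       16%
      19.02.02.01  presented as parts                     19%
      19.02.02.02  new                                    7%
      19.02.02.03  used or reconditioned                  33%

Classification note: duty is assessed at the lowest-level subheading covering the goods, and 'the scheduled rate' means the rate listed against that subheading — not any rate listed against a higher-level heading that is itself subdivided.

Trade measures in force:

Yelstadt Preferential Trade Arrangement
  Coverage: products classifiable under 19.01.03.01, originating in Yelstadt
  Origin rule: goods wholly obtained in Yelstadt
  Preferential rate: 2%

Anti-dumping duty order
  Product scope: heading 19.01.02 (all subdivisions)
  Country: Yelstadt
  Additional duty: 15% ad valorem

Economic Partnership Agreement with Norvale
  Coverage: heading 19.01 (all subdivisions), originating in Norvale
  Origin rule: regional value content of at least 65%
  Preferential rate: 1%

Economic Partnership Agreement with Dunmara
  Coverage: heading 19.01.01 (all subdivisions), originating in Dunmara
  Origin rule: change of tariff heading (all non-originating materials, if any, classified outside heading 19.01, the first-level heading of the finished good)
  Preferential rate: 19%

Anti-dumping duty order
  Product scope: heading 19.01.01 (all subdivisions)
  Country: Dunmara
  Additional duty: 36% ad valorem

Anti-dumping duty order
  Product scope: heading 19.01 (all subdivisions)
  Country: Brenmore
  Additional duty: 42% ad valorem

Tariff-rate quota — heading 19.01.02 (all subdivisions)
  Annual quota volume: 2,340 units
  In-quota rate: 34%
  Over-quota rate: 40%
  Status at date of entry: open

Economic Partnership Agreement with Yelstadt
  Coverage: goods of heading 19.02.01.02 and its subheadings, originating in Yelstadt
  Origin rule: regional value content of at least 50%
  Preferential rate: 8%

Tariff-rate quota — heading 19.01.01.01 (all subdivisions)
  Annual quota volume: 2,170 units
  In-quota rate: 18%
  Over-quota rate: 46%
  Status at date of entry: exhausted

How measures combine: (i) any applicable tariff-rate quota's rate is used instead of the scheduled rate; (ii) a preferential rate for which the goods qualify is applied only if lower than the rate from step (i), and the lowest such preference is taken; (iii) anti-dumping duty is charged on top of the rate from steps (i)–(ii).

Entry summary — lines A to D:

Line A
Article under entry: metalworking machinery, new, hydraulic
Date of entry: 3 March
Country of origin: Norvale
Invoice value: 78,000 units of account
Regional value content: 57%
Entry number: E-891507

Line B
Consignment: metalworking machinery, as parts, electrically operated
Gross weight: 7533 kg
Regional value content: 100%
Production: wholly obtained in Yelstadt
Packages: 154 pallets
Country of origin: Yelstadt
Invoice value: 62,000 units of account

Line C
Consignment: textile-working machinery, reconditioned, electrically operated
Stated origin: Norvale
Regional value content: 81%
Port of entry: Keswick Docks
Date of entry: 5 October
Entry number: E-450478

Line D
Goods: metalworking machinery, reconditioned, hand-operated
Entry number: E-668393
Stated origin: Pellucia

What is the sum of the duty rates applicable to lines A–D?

Line A: metalworking → 19.01; hydraulic → 19.01.02; new → 19.01.02.02. Scheduled 15%. quota on 19.01.02 open → in-quota 34%; Norvale agreement on 19.01: RVC < 65%. → 34%.
Line B: metalworking → 19.01; electrically operated → 19.01.01; as parts → 19.01.01.01. Scheduled 24%. quota on 19.01.01.01 exhausted → over-quota 46%; Yelstadt agreement on 19.01.03.01: 19.01.01.01 not covered; Yelstadt agreement on 19.02.01.02: 19.01.01.01 not covered. → 46%.
Line C: textile-working → 19.02; electrically operated → 19.02.02; reconditioned → 19.02.02.03. Scheduled 33%. Norvale agreement on 19.01: 19.02.02.03 not covered. → 33%.
Line D: metalworking → 19.01; hand-operated → 19.01.04; reconditioned → 19.01.04.01. Scheduled 28%. No special measure applies. → 28%.
Sum: 34% + 46% + 33% + 28% = 141%.

141%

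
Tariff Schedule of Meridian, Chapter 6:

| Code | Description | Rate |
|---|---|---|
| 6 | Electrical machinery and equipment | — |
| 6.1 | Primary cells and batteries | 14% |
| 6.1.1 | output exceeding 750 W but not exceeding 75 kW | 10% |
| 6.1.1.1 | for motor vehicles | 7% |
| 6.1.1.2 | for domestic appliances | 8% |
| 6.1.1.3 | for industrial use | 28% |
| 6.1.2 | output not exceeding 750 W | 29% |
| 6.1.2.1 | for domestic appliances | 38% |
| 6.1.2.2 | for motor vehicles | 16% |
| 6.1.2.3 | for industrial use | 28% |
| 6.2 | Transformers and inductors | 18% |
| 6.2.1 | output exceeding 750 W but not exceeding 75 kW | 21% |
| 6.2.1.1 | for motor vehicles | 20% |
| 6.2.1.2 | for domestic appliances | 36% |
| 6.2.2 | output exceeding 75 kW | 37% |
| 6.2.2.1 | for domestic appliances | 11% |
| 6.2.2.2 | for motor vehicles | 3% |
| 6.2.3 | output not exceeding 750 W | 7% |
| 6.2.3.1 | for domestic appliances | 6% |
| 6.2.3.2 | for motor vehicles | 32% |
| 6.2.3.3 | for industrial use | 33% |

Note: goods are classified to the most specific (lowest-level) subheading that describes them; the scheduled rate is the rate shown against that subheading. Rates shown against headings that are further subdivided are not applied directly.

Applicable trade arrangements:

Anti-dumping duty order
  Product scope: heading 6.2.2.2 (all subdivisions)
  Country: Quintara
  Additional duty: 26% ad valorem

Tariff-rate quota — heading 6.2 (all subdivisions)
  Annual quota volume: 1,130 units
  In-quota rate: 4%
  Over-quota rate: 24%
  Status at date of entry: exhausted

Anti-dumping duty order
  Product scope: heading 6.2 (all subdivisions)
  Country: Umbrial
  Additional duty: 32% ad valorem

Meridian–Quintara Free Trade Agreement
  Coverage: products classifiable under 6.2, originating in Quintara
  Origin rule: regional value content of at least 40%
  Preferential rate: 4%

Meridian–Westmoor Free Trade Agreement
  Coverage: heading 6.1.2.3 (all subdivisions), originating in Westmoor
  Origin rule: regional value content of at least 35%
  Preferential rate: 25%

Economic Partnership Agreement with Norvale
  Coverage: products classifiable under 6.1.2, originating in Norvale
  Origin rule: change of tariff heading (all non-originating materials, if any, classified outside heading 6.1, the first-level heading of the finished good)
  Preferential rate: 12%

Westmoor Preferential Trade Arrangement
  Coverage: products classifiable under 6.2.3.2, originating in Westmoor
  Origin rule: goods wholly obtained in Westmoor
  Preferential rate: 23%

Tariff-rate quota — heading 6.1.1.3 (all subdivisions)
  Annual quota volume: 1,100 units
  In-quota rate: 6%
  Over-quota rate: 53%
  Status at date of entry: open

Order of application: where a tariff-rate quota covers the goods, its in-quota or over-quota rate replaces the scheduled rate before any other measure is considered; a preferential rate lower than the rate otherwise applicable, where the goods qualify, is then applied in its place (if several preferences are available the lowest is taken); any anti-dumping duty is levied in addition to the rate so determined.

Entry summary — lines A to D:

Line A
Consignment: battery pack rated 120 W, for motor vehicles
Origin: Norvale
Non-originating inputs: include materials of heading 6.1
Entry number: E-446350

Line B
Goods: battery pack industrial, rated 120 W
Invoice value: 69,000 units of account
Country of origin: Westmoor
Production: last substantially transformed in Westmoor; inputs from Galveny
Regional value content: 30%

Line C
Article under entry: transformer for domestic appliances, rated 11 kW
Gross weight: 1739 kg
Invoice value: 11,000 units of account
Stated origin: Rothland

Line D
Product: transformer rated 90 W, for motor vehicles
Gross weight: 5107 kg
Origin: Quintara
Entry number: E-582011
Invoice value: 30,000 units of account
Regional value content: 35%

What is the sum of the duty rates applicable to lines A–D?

92%

Line A: battery pack → 6.1; rated 120 W → 6.1.2; for motor vehicles → 6.1.2.2. Scheduled 16%. Norvale agreement on 6.1.2: CTH not met. → 16%.
Line B: battery pack → 6.1; rated 120 W → 6.1.2; industrial → 6.1.2.3. Scheduled 28%. Westmoor agreement on 6.1.2.3: RVC < 35%; Westmoor agreement on 6.2.3.2: 6.1.2.3 not covered. → 28%.
Line C: transformer → 6.2; rated 11 kW → 6.2.1; for domestic appliances → 6.2.1.2. Scheduled 36%. quota on 6.2 exhausted → over-quota 24%. → 24%.
Line D: transformer → 6.2; rated 90 W → 6.2.3; for motor vehicles → 6.2.3.2. Scheduled 32%. quota on 6.2 exhausted → over-quota 24%; Quintara agreement on 6.2: RVC < 40%. → 24%.
Sum: 16% + 28% + 24% + 24% = 92%.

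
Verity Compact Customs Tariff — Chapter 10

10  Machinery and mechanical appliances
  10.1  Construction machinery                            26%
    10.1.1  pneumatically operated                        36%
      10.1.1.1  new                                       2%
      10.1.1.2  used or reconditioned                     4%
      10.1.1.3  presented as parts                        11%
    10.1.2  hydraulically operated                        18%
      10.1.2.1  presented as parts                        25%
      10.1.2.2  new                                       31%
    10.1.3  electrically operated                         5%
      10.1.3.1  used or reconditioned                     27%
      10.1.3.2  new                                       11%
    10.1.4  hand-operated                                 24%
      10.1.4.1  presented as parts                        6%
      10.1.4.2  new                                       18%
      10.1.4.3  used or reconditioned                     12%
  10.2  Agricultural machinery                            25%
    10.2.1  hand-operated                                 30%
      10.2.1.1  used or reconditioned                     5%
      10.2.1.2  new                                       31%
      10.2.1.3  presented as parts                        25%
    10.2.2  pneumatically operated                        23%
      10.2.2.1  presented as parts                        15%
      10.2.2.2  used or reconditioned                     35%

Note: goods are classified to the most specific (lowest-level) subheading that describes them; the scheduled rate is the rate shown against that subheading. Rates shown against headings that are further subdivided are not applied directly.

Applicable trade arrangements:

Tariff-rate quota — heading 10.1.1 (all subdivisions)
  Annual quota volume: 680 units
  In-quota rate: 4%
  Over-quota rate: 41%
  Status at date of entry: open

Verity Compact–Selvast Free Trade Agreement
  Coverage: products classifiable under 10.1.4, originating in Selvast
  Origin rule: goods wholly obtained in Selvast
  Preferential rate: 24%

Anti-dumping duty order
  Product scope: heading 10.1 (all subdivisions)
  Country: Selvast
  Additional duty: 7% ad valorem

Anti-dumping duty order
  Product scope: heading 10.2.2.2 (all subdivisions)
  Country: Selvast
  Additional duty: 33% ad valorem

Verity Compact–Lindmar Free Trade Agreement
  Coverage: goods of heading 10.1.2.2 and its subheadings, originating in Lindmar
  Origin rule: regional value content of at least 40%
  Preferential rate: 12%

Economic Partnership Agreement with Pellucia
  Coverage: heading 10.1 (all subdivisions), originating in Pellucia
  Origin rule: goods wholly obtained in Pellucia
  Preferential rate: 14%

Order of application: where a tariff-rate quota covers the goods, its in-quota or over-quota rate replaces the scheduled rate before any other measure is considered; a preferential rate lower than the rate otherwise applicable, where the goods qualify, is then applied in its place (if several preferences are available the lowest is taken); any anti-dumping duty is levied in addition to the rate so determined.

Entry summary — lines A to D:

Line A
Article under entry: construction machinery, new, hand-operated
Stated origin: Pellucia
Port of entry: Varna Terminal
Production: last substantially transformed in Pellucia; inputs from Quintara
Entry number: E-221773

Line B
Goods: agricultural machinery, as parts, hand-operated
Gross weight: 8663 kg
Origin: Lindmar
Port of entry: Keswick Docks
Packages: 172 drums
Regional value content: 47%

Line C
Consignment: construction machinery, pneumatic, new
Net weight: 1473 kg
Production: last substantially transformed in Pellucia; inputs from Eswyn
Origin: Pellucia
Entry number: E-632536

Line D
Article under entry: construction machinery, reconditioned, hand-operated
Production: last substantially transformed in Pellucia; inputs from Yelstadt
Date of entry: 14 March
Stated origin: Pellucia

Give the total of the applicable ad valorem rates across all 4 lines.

Line A: construction → 10.1; hand-operated → 10.1.4; new → 10.1.4.2. Scheduled 18%. Pellucia agreement on 10.1: not wholly obtained. → 18%.
Line B: agricultural → 10.2; hand-operated → 10.2.1; as parts → 10.2.1.3. Scheduled 25%. Lindmar agreement on 10.1.2.2: 10.2.1.3 not covered. → 25%.
Line C: construction → 10.1; pneumatic → 10.1.1; new → 10.1.1.1. Scheduled 2%. quota on 10.1.1 open → in-quota 4%; Pellucia agreement on 10.1: not wholly obtained. → 4%.
Line D: construction → 10.1; hand-operated → 10.1.4; reconditioned → 10.1.4.3. Scheduled 12%. Pellucia agreement on 10.1: not wholly obtained. → 12%.
Sum: 18% + 25% + 4% + 12% = 59%.

59%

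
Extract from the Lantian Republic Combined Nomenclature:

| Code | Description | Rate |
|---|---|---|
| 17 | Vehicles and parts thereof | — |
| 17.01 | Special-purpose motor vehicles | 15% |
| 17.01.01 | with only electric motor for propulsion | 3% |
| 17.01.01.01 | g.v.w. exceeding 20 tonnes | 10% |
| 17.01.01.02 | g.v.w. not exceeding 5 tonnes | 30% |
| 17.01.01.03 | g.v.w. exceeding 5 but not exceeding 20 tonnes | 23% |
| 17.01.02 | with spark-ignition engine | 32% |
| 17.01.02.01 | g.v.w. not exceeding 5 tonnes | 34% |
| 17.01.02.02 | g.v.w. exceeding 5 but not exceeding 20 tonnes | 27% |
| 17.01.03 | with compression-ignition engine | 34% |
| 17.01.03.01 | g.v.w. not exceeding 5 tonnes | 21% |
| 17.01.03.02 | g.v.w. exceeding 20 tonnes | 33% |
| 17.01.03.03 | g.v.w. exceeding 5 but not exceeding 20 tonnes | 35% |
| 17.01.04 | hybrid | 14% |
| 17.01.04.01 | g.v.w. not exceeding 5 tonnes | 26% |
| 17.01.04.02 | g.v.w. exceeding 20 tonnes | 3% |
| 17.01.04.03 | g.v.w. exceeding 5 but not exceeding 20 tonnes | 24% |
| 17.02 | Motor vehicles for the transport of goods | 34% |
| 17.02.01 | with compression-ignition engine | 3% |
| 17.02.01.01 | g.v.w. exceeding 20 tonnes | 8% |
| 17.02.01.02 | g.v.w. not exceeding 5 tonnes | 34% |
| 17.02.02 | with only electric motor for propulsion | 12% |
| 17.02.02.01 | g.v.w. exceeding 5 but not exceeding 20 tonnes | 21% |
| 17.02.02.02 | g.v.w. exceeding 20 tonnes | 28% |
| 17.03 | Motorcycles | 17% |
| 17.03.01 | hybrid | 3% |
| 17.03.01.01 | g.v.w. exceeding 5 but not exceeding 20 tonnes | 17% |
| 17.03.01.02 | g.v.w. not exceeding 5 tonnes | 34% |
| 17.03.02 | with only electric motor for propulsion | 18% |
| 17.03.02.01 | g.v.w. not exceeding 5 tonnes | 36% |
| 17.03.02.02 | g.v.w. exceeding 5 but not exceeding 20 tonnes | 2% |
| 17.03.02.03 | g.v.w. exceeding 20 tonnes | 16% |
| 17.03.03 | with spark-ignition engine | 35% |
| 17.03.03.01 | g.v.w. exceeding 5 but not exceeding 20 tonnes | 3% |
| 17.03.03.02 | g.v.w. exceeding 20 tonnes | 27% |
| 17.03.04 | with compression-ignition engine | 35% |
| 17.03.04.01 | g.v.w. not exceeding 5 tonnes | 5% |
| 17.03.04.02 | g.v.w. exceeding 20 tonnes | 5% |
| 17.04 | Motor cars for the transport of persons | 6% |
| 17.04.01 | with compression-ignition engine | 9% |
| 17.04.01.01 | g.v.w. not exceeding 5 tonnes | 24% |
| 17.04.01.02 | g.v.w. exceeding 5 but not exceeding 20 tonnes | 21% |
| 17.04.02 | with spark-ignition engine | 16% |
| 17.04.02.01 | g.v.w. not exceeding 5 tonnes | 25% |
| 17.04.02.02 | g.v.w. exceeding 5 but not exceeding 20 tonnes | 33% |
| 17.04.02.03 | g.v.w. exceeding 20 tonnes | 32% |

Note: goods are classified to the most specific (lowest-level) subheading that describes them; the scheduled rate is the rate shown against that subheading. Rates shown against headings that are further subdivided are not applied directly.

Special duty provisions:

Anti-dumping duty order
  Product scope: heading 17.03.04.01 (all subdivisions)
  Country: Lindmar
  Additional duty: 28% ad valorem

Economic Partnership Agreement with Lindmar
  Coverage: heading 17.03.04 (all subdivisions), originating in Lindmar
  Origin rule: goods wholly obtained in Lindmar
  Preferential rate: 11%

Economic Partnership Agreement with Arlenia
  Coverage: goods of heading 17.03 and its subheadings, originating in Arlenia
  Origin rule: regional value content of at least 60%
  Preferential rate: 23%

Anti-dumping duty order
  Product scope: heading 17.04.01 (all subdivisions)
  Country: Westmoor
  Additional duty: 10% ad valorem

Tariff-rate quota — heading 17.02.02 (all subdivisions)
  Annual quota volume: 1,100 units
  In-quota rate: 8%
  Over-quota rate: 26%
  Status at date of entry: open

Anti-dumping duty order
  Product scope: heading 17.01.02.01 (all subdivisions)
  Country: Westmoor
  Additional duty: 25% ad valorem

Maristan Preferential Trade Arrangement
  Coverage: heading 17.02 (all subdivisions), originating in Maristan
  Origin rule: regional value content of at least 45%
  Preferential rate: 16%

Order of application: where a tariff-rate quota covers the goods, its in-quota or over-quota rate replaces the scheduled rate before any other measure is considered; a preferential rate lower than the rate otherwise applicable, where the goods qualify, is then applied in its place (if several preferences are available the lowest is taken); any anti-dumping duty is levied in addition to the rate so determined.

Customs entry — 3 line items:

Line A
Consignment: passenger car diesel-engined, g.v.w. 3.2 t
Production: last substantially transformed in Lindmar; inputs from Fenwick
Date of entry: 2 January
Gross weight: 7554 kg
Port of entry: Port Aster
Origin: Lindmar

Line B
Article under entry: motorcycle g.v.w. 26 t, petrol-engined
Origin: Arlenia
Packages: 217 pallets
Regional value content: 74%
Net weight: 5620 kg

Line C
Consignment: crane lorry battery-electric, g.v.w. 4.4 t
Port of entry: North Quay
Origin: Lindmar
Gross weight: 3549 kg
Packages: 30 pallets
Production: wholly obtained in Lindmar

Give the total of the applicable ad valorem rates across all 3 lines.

77%

Line A: passenger car → 17.04; diesel-engined → 17.04.01; g.v.w. 3.2 t → 17.04.01.01. Scheduled 24%. Lindmar agreement on 17.03.04: 17.04.01.01 not covered. → 24%.
Line B: motorcycle → 17.03; petrol-engined → 17.03.03; g.v.w. 26 t → 17.03.03.02. Scheduled 27%. Arlenia agreement on 17.03: RVC ≥ 60% → 23% available; preferential 23%. → 23%.
Line C: crane lorry → 17.01; battery-electric → 17.01.01; g.v.w. 4.4 t → 17.01.01.02. Scheduled 30%. Lindmar agreement on 17.03.04: 17.01.01.02 not covered. → 30%.
Sum: 24% + 23% + 30% = 77%.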